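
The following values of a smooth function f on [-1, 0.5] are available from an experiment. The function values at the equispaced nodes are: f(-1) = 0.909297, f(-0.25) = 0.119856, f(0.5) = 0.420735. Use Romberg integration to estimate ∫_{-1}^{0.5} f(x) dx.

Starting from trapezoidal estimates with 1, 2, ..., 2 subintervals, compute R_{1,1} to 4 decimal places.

0.4524

R_{0,0} (trapezoid, 1 panel, h=1.5000): 0.997524
R_{1,0} (trapezoid, 2 panels, h=0.7500): 0.588654
R_{1,1} = 0.588654 + (0.588654 − 0.997524)/3 = 0.452364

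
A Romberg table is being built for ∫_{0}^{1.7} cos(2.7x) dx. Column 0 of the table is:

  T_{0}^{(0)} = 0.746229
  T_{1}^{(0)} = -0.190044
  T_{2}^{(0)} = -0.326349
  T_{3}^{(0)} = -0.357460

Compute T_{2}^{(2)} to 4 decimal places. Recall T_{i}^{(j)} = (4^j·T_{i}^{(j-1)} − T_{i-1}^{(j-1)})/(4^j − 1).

Richardson extrapolation on the trapezoidal column (denominator 4−1=3):
T_{1}^{(1)} = (4·(-0.190044) − 0.746229) / 3 = -0.502135
T_{2}^{(1)} = (4·(-0.326349) − (-0.190044)) / 3 = -0.371784
T_{2}^{(2)} = -0.371784 + (-0.371784 − (-0.502135))/15 = -0.363094

-0.3631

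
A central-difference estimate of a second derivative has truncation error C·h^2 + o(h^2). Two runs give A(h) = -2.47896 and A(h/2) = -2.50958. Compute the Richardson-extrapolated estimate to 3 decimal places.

-2.520

Extrapolated value = (4·A(h/2) − A(h)) / (4 − 1)
= (4·(-2.50958) − (-2.47896)) / 3
= -7.55936 / 3 = -2.51979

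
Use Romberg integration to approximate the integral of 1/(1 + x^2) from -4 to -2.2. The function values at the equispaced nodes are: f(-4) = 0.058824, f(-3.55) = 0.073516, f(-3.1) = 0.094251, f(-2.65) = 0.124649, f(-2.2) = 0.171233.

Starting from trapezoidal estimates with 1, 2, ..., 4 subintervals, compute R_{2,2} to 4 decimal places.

0.1817

R_{0,0} (trapezoid, 1 panel, h=1.8000): 0.207051
R_{1,0} (trapezoid, 2 panels, h=0.9000): 0.188352
R_{2,0} (trapezoid, 4 panels, h=0.4500): 0.183350
R_{1,1} = 0.188352 + (0.188352 − 0.207051)/3 = 0.182119
R_{2,1} = 0.183350 + (0.183350 − 0.188352)/3 = 0.181683
R_{2,2} = 0.181683 + (0.181683 − 0.182119)/15 = 0.181654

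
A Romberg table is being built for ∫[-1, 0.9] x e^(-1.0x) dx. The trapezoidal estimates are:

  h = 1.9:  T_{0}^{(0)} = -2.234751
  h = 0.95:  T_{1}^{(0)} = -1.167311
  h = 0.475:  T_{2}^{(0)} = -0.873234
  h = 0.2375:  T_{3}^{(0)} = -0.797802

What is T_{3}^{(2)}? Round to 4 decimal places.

T_{2}^{(1)} = (4·(-0.873234) − (-1.167311)) / 3 = -0.775208
T_{3}^{(1)} = -0.797802 + (-0.797802 − (-0.873234))/3 = -0.772658
T_{3}^{(2)} = (16·(-0.772658) − (-0.775208)) / 15 = -0.772488

-0.7725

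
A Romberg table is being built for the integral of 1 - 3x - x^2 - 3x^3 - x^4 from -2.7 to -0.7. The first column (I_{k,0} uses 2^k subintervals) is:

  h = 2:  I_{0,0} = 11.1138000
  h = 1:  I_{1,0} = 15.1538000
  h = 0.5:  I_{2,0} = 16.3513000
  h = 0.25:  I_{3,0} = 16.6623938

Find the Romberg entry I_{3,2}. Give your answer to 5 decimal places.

16.76713

I_{2,1} = 16.3513000 + (16.3513000 − 15.1538000)/3 = 16.7504667
I_{3,1} = (4·16.6623938 − 16.3513000) / 3 = 16.7660917
I_{3,2} = (16·16.7660917 − 16.7504667) / 15 = 16.7671334
(Column j=1 coincides with Simpson's rule on the same nodes.)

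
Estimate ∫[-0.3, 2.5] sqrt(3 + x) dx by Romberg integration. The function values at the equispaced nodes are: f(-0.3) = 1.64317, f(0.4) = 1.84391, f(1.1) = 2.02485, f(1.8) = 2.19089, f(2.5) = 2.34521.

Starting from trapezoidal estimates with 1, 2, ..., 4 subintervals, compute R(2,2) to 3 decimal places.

R(0,0) (trapezoid, 1 panel, h=2.8000): 5.58373
R(1,0) (trapezoid, 2 panels, h=1.4000): 5.62666
R(2,0) (trapezoid, 4 panels, h=0.7000): 5.63769
R(1,1) = 5.62666 + (5.62666 − 5.58373)/3 = 5.64097
R(2,1) = 5.63769 + (5.63769 − 5.62666)/3 = 5.64137
R(2,2) = 5.64137 + (5.64137 − 5.64097)/15 = 5.64140

5.641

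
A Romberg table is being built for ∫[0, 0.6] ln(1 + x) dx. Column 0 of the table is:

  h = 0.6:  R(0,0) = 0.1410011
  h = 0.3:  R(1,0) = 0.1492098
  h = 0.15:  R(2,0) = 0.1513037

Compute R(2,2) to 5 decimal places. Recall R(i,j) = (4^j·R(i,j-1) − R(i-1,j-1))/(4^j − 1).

R(1,1) = (4·0.1492098 − 0.1410011) / 3 = 0.1519460
R(2,1) = 0.1513037 + (0.1513037 − 0.1492098)/3 = 0.1520017
R(2,2) = 0.1520017 + (0.1520017 − 0.1519460)/15 = 0.1520054

0.15201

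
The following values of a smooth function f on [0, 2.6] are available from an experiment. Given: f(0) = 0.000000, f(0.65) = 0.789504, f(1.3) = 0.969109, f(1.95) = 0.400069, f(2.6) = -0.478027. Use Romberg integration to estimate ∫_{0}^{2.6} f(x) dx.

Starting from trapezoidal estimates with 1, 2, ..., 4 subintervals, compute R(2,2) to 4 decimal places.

R(0,0) (trapezoid, 1 panel, h=2.6000): -0.621435
R(1,0) (trapezoid, 2 panels, h=1.3000): 0.949124
R(2,0) (trapezoid, 4 panels, h=0.6500): 1.247785
R(1,1) = 0.949124 + (0.949124 − (-0.621435))/3 = 1.472644
R(2,1) = 1.247785 + (1.247785 − 0.949124)/3 = 1.347339
R(2,2) = 1.347339 + (1.347339 − 1.472644)/15 = 1.338985

1.3390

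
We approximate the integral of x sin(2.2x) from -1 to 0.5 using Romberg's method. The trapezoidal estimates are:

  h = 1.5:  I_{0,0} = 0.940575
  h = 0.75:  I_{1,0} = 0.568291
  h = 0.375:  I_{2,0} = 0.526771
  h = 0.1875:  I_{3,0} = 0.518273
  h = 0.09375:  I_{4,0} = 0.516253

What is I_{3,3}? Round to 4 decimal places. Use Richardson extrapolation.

Richardson extrapolation on the trapezoidal column (denominator 4−1=3):
I_{1,1} = (4·0.568291 − 0.940575) / 3 = 0.444196
I_{2,1} = (4·0.526771 − 0.568291) / 3 = 0.512931
I_{3,1} = 0.518273 + (0.518273 − 0.526771)/3 = 0.515440
I_{2,2} = 0.512931 + (0.512931 − 0.444196)/15 = 0.517513
I_{3,2} = (16·0.515440 − 0.512931) / 15 = 0.515607
I_{3,3} = (64·0.515607 − 0.517513) / 63 = 0.515577
(Column j=1 coincides with Simpson's rule on the same nodes.)

0.5156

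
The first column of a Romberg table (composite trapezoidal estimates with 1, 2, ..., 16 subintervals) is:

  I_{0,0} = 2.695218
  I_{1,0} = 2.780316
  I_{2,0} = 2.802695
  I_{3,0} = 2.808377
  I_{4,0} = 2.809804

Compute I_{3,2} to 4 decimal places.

Richardson extrapolation on the trapezoidal column (denominator 4−1=3):
I_{2,1} = (4·2.802695 − 2.780316) / 3 = 2.810155
I_{3,1} = (4·2.808377 − 2.802695) / 3 = 2.810271
I_{3,2} = (16·2.810271 − 2.810155) / 15 = 2.810279

2.8103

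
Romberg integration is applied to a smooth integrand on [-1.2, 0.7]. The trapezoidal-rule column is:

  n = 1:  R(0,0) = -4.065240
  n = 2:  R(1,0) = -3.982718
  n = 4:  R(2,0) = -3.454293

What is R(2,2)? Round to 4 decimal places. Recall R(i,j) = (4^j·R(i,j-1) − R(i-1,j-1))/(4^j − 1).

Richardson extrapolation on the trapezoidal column (denominator 4−1=3):
R(1,1) = (4·(-3.982718) − (-4.065240)) / 3 = -3.955211
R(2,1) = -3.454293 + (-3.454293 − (-3.982718))/3 = -3.278151
R(2,2) = (16·(-3.278151) − (-3.955211)) / 15 = -3.233014
(Column j=1 coincides with Simpson's rule on the same nodes.)

-3.2330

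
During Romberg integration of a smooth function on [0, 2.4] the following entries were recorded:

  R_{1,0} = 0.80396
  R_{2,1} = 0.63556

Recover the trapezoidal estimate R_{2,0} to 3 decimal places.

0.678

From R_{2,1} = (4·R_{2,0} − R_{1,0})/3, solve for R_{2,0}:
4·R_{2,0} = 3·0.63556 + 0.80396 = 2.71064
R_{2,0} = 0.67766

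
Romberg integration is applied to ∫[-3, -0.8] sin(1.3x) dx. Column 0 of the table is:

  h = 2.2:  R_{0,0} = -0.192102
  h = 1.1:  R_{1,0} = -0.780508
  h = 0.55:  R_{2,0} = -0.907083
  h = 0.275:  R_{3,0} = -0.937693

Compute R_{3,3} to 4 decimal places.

-0.9478

Richardson extrapolation on the trapezoidal column (denominator 4−1=3):
R_{1,1} = (4·(-0.780508) − (-0.192102)) / 3 = -0.976643
R_{2,1} = (4·(-0.907083) − (-0.780508)) / 3 = -0.949275
R_{3,1} = -0.937693 + (-0.937693 − (-0.907083))/3 = -0.947896
R_{2,2} = (16·(-0.949275) − (-0.976643)) / 15 = -0.947450
R_{3,2} = (16·(-0.947896) − (-0.949275)) / 15 = -0.947804
R_{3,3} = (64·(-0.947804) − (-0.947450)) / 63 = -0.947810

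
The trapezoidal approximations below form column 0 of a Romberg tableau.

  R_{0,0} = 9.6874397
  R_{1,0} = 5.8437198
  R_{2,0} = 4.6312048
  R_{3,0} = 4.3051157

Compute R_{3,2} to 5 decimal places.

R_{2,1} = (4·4.6312048 − 5.8437198) / 3 = 4.2270331
R_{3,1} = 4.3051157 + (4.3051157 − 4.6312048)/3 = 4.1964193
R_{3,2} = 4.1964193 + (4.1964193 − 4.2270331)/15 = 4.1943784

4.19438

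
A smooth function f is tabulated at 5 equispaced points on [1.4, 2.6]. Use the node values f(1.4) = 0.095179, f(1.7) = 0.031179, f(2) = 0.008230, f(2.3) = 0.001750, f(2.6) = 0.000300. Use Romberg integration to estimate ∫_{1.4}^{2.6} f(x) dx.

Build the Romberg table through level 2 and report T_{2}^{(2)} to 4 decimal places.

T_{0}^{(0)} (trapezoid, 1 panel, h=1.2000): 0.057287
T_{1}^{(0)} (trapezoid, 2 panels, h=0.6000): 0.033582
T_{2}^{(0)} (trapezoid, 4 panels, h=0.3000): 0.026670
T_{1}^{(1)} = 0.033582 + (0.033582 − 0.057287)/3 = 0.025680
T_{2}^{(1)} = 0.026670 + (0.026670 − 0.033582)/3 = 0.024366
T_{2}^{(2)} = 0.024366 + (0.024366 − 0.025680)/15 = 0.024278

0.0243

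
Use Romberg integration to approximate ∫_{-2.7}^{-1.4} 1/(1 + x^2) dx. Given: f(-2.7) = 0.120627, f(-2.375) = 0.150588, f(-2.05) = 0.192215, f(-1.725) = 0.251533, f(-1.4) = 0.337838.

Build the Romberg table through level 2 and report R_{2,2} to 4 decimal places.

R_{0,0} (trapezoid, 1 panel, h=1.3000): 0.298002
R_{1,0} (trapezoid, 2 panels, h=0.6500): 0.273941
R_{2,0} (trapezoid, 4 panels, h=0.3250): 0.267660
R_{1,1} = 0.273941 + (0.273941 − 0.298002)/3 = 0.265921
R_{2,1} = 0.267660 + (0.267660 − 0.273941)/3 = 0.265566
R_{2,2} = 0.265566 + (0.265566 − 0.265921)/15 = 0.265542

0.2655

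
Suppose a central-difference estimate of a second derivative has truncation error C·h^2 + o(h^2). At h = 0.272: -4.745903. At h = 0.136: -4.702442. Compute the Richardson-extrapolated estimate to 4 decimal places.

The leading error scales as h^2; refining by a factor of 2 reduces it by 2^2 = 4.
Extrapolated value = (4·A(h/2) − A(h)) / (4 − 1)
= (4·(-4.702442) − (-4.745903)) / 3
= -14.063865 / 3 = -4.687955

-4.6880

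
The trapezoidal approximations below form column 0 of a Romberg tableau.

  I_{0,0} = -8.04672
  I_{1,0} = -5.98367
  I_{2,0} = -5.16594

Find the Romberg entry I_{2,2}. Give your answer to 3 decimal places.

-4.867

Richardson extrapolation on the trapezoidal column (denominator 4−1=3):
I_{1,1} = -5.98367 + (-5.98367 − (-8.04672))/3 = -5.29599
I_{2,1} = (4·(-5.16594) − (-5.98367)) / 3 = -4.89336
I_{2,2} = (16·(-4.89336) − (-5.29599)) / 15 = -4.86652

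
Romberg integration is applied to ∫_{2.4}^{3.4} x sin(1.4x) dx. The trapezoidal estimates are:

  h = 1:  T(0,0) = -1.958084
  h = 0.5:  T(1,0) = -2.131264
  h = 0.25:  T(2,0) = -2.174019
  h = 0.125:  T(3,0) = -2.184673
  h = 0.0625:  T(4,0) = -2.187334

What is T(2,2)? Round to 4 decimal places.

Richardson extrapolation on the trapezoidal column (denominator 4−1=3):
T(1,1) = -2.131264 + (-2.131264 − (-1.958084))/3 = -2.188991
T(2,1) = -2.174019 + (-2.174019 − (-2.131264))/3 = -2.188271
T(2,2) = (16·(-2.188271) − (-2.188991)) / 15 = -2.188223

-2.1882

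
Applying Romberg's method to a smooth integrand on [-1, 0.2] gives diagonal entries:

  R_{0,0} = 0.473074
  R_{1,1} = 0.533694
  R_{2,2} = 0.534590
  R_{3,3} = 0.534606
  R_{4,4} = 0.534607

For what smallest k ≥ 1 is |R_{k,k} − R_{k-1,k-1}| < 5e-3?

k = 2

|R_{1,1} − R_{0,0}| = 0.060620 ≥ 5e-3
|R_{2,2} − R_{1,1}| = 0.000896 < 5e-3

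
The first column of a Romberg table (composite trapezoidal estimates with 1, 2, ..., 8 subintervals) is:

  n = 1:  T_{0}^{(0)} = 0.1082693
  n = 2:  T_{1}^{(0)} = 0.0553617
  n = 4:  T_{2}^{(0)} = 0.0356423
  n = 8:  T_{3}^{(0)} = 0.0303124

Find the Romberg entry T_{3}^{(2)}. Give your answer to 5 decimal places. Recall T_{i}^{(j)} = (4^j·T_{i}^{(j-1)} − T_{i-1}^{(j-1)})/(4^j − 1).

Richardson extrapolation on the trapezoidal column (denominator 4−1=3):
T_{2}^{(1)} = (4·0.0356423 − 0.0553617) / 3 = 0.0290692
T_{3}^{(1)} = (4·0.0303124 − 0.0356423) / 3 = 0.0285358
T_{3}^{(2)} = (16·0.0285358 − 0.0290692) / 15 = 0.0285002

0.02850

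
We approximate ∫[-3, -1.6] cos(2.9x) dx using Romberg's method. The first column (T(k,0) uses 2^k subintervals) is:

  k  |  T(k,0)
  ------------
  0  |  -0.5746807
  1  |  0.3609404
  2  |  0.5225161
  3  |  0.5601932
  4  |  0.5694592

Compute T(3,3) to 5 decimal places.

0.57255

T(1,1) = (4·0.3609404 − (-0.5746807)) / 3 = 0.6728141
T(2,1) = 0.5225161 + (0.5225161 − 0.3609404)/3 = 0.5763747
T(3,1) = (4·0.5601932 − 0.5225161) / 3 = 0.5727522
T(2,2) = (16·0.5763747 − 0.6728141) / 15 = 0.5699454
T(3,2) = 0.5727522 + (0.5727522 − 0.5763747)/15 = 0.5725107
T(3,3) = (64·0.5725107 − 0.5699454) / 63 = 0.5725514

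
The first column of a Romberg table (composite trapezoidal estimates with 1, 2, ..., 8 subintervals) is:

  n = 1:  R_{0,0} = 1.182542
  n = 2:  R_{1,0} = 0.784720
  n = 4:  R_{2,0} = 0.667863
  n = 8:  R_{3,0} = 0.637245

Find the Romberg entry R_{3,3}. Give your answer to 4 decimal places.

R_{1,1} = (4·0.784720 − 1.182542) / 3 = 0.652113
R_{2,1} = 0.667863 + (0.667863 − 0.784720)/3 = 0.628911
R_{3,1} = 0.637245 + (0.637245 − 0.667863)/3 = 0.627039
R_{2,2} = 0.628911 + (0.628911 − 0.652113)/15 = 0.627364
R_{3,2} = (16·0.627039 − 0.628911) / 15 = 0.626914
R_{3,3} = 0.626914 + (0.626914 − 0.627364)/63 = 0.626907

0.6269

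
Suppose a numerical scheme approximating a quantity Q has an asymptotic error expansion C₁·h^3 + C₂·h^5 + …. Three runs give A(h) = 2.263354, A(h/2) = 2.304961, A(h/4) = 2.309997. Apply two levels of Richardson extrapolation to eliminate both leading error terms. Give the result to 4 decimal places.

First eliminate the h^3 term (factor 2^3 = 8):
  B₁ = (8·2.304961 − 2.263354)/7 = 2.310905
  B₂ = (8·2.309997 − 2.304961)/7 = 2.310716
Then eliminate the h^5 term (factor 2^5 = 32):
  (32·2.310716 − 2.310905)/31 = 2.310710

2.3107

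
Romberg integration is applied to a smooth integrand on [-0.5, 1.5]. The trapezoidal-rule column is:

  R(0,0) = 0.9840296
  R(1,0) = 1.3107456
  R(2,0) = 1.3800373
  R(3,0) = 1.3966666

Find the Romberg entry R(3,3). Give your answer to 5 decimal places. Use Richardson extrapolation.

1.40215

Richardson extrapolation on the trapezoidal column (denominator 4−1=3):
R(1,1) = 1.3107456 + (1.3107456 − 0.9840296)/3 = 1.4196509
R(2,1) = 1.3800373 + (1.3800373 − 1.3107456)/3 = 1.4031345
R(3,1) = 1.3966666 + (1.3966666 − 1.3800373)/3 = 1.4022097
R(2,2) = 1.4031345 + (1.4031345 − 1.4196509)/15 = 1.4020334
R(3,2) = (16·1.4022097 − 1.4031345) / 15 = 1.4021480
R(3,3) = (64·1.4021480 − 1.4020334) / 63 = 1.4021498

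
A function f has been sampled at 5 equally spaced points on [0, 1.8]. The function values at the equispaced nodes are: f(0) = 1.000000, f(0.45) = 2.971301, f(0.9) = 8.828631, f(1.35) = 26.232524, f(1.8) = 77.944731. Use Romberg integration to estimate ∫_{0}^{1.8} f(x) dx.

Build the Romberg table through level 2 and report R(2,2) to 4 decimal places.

31.8616

R(0,0) (trapezoid, 1 panel, h=1.8000): 71.050258
R(1,0) (trapezoid, 2 panels, h=0.9000): 43.470897
R(2,0) (trapezoid, 4 panels, h=0.4500): 34.877170
R(1,1) = 43.470897 + (43.470897 − 71.050258)/3 = 34.277777
R(2,1) = 34.877170 + (34.877170 − 43.470897)/3 = 32.012594
R(2,2) = 32.012594 + (32.012594 − 34.277777)/15 = 31.861582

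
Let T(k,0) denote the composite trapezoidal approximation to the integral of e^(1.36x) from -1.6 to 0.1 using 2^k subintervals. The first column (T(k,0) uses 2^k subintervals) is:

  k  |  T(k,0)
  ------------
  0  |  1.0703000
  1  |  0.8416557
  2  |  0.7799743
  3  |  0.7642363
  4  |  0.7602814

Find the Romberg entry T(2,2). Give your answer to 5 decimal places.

0.75901

Richardson extrapolation on the trapezoidal column (denominator 4−1=3):
T(1,1) = 0.8416557 + (0.8416557 − 1.0703000)/3 = 0.7654409
T(2,1) = 0.7799743 + (0.7799743 − 0.8416557)/3 = 0.7594138
T(2,2) = (16·0.7594138 − 0.7654409) / 15 = 0.7590120
(Column j=1 coincides with Simpson's rule on the same nodes.)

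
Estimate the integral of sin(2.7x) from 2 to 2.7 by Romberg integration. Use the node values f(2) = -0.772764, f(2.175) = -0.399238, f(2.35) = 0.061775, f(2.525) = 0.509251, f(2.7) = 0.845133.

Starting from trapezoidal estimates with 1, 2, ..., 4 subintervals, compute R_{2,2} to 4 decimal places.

0.0371

R_{0,0} (trapezoid, 1 panel, h=0.7000): 0.025329
R_{1,0} (trapezoid, 2 panels, h=0.3500): 0.034286
R_{2,0} (trapezoid, 4 panels, h=0.1750): 0.036395
R_{1,1} = 0.034286 + (0.034286 − 0.025329)/3 = 0.037272
R_{2,1} = 0.036395 + (0.036395 − 0.034286)/3 = 0.037098
R_{2,2} = 0.037098 + (0.037098 − 0.037272)/15 = 0.037086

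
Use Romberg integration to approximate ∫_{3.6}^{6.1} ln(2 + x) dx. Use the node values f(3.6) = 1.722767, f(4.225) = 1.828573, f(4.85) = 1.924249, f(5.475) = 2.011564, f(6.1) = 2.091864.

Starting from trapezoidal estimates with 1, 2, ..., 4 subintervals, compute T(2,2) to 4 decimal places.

4.7966

T(0,0) (trapezoid, 1 panel, h=2.5000): 4.768289
T(1,0) (trapezoid, 2 panels, h=1.2500): 4.789456
T(2,0) (trapezoid, 4 panels, h=0.6250): 4.794813
T(1,1) = 4.789456 + (4.789456 − 4.768289)/3 = 4.796512
T(2,1) = 4.794813 + (4.794813 − 4.789456)/3 = 4.796599
T(2,2) = 4.796599 + (4.796599 − 4.796512)/15 = 4.796605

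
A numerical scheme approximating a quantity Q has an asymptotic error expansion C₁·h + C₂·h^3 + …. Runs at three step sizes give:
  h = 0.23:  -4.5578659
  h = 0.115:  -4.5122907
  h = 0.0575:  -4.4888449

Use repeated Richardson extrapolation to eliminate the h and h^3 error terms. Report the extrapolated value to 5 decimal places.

-4.46521

First eliminate the h term (factor 2^1 = 2):
  B₁ = (2·(-4.5122907) − (-4.5578659))/1 = -4.4667155
  B₂ = (2·(-4.4888449) − (-4.5122907))/1 = -4.4653991
Then eliminate the h^3 term (factor 2^3 = 8):
  (8·(-4.4653991) − (-4.4667155))/7 = -4.4652110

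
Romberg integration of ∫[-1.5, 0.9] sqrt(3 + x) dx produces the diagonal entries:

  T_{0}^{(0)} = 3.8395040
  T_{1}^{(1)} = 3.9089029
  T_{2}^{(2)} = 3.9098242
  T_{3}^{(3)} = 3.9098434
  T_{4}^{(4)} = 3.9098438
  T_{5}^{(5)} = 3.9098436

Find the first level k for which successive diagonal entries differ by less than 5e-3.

|T_{1}^{(1)} − T_{0}^{(0)}| = 0.0693989 ≥ 5e-3
|T_{2}^{(2)} − T_{1}^{(1)}| = 0.0009213 < 5e-3

k = 2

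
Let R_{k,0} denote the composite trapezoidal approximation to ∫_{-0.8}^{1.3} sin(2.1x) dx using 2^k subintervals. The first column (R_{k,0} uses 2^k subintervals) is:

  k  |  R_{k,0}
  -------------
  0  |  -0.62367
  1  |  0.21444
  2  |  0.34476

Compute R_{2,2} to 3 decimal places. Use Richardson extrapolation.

0.381

Richardson extrapolation on the trapezoidal column (denominator 4−1=3):
R_{1,1} = 0.21444 + (0.21444 − (-0.62367))/3 = 0.49381
R_{2,1} = (4·0.34476 − 0.21444) / 3 = 0.38820
R_{2,2} = 0.38820 + (0.38820 − 0.49381)/15 = 0.38116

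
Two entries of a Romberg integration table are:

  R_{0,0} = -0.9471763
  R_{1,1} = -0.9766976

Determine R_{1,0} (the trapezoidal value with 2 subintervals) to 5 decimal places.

-0.96932

From R_{1,1} = (4·R_{1,0} − R_{0,0})/3, solve for R_{1,0}:
4·R_{1,0} = 3·(-0.9766976) + (-0.9471763) = -3.8772691
R_{1,0} = -0.9693173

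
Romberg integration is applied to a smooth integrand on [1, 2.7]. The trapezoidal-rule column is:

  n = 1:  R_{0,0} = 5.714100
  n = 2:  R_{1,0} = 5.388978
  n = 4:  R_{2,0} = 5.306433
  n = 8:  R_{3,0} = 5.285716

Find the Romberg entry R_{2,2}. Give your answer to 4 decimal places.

Richardson extrapolation on the trapezoidal column (denominator 4−1=3):
R_{1,1} = 5.388978 + (5.388978 − 5.714100)/3 = 5.280604
R_{2,1} = (4·5.306433 − 5.388978) / 3 = 5.278918
R_{2,2} = 5.278918 + (5.278918 − 5.280604)/15 = 5.278806

5.2788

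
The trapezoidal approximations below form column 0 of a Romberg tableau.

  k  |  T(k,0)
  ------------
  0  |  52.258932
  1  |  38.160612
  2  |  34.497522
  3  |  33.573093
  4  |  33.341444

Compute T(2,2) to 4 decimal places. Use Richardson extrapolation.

Richardson extrapolation on the trapezoidal column (denominator 4−1=3):
T(1,1) = 38.160612 + (38.160612 − 52.258932)/3 = 33.461172
T(2,1) = (4·34.497522 − 38.160612) / 3 = 33.276492
T(2,2) = 33.276492 + (33.276492 − 33.461172)/15 = 33.264180

33.2642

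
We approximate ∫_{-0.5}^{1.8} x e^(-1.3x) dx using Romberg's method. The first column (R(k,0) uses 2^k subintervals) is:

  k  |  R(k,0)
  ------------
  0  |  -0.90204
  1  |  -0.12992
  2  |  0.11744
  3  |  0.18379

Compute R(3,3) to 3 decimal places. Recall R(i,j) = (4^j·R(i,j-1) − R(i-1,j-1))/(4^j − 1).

R(1,1) = -0.12992 + (-0.12992 − (-0.90204))/3 = 0.12745
R(2,1) = (4·0.11744 − (-0.12992)) / 3 = 0.19989
R(3,1) = 0.18379 + (0.18379 − 0.11744)/3 = 0.20591
R(2,2) = (16·0.19989 − 0.12745) / 15 = 0.20472
R(3,2) = 0.20591 + (0.20591 − 0.19989)/15 = 0.20631
R(3,3) = (64·0.20631 − 0.20472) / 63 = 0.20634

0.206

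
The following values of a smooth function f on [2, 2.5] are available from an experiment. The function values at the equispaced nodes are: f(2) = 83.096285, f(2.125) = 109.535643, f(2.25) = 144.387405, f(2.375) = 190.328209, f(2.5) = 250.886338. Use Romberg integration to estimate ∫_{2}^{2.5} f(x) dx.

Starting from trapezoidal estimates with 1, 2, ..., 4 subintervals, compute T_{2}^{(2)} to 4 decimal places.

75.9232

T_{0}^{(0)} (trapezoid, 1 panel, h=0.5000): 83.495656
T_{1}^{(0)} (trapezoid, 2 panels, h=0.2500): 77.844679
T_{2}^{(0)} (trapezoid, 4 panels, h=0.1250): 76.405321
T_{1}^{(1)} = 77.844679 + (77.844679 − 83.495656)/3 = 75.961020
T_{2}^{(1)} = 76.405321 + (76.405321 − 77.844679)/3 = 75.925535
T_{2}^{(2)} = 75.925535 + (75.925535 − 75.961020)/15 = 75.923169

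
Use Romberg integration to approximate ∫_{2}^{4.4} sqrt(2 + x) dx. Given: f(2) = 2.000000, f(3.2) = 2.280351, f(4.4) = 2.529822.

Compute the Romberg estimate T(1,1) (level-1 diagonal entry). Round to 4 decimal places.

5.4605

T(0,0) (trapezoid, 1 panel, h=2.4000): 5.435786
T(1,0) (trapezoid, 2 panels, h=1.2000): 5.454314
T(1,1) = 5.454314 + (5.454314 − 5.435786)/3 = 5.460490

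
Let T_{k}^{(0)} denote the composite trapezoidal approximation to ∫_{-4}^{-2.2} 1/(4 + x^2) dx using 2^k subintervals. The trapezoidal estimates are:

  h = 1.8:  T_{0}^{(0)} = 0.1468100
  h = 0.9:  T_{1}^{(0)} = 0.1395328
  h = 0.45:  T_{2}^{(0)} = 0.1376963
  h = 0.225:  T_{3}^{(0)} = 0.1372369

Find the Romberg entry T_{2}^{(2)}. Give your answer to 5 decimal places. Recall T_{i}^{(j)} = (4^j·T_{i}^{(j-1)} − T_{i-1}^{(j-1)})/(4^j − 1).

Richardson extrapolation on the trapezoidal column (denominator 4−1=3):
T_{1}^{(1)} = 0.1395328 + (0.1395328 − 0.1468100)/3 = 0.1371071
T_{2}^{(1)} = 0.1376963 + (0.1376963 − 0.1395328)/3 = 0.1370841
T_{2}^{(2)} = (16·0.1370841 − 0.1371071) / 15 = 0.1370826

0.13708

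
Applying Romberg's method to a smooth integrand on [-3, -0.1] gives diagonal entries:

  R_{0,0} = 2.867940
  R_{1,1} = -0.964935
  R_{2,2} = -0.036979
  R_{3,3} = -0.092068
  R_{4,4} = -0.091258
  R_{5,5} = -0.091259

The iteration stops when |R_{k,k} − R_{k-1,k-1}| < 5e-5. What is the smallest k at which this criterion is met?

k = 5

|R_{1,1} − R_{0,0}| = 3.832875 ≥ 5e-5
|R_{2,2} − R_{1,1}| = 0.927956 ≥ 5e-5
|R_{3,3} − R_{2,2}| = 0.055089 ≥ 5e-5
|R_{4,4} − R_{3,3}| = 0.000810 ≥ 5e-5
|R_{5,5} − R_{4,4}| = 0.000001 < 5e-5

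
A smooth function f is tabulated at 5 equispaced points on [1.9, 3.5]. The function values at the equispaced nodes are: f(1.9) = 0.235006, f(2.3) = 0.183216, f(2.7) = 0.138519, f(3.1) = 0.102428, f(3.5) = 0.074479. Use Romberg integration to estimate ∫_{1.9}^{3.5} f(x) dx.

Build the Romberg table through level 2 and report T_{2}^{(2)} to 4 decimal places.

T_{0}^{(0)} (trapezoid, 1 panel, h=1.6000): 0.247588
T_{1}^{(0)} (trapezoid, 2 panels, h=0.8000): 0.234609
T_{2}^{(0)} (trapezoid, 4 panels, h=0.4000): 0.231562
T_{1}^{(1)} = 0.234609 + (0.234609 − 0.247588)/3 = 0.230283
T_{2}^{(1)} = 0.231562 + (0.231562 − 0.234609)/3 = 0.230546
T_{2}^{(2)} = 0.230546 + (0.230546 − 0.230283)/15 = 0.230564

0.2306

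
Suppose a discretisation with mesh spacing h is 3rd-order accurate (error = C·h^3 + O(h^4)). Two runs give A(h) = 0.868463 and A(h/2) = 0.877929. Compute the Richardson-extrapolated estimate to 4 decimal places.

0.8793

The leading error scales as h^3; refining by a factor of 2 reduces it by 2^3 = 8.
Extrapolated value = (8·A(h/2) − A(h)) / (8 − 1)
= (8·0.877929 − 0.868463) / 7
= 6.154969 / 7 = 0.879281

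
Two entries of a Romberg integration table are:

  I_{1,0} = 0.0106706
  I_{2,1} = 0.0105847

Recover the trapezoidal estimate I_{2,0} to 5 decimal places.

0.01061

From I_{2,1} = (4·I_{2,0} − I_{1,0})/3, solve for I_{2,0}:
4·I_{2,0} = 3·0.0105847 + 0.0106706 = 0.0424247
I_{2,0} = 0.0106062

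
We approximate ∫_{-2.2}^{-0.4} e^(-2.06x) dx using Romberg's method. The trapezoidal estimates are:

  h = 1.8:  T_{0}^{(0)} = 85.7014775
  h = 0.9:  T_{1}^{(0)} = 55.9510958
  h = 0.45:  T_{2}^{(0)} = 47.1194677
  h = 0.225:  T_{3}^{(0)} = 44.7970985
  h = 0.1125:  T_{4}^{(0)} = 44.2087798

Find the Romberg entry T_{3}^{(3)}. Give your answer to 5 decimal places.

44.01218

Richardson extrapolation on the trapezoidal column (denominator 4−1=3):
T_{1}^{(1)} = 55.9510958 + (55.9510958 − 85.7014775)/3 = 46.0343019
T_{2}^{(1)} = 47.1194677 + (47.1194677 − 55.9510958)/3 = 44.1755917
T_{3}^{(1)} = (4·44.7970985 − 47.1194677) / 3 = 44.0229754
T_{2}^{(2)} = 44.1755917 + (44.1755917 − 46.0343019)/15 = 44.0516777
T_{3}^{(2)} = 44.0229754 + (44.0229754 − 44.1755917)/15 = 44.0128010
T_{3}^{(3)} = (64·44.0128010 − 44.0516777) / 63 = 44.0121839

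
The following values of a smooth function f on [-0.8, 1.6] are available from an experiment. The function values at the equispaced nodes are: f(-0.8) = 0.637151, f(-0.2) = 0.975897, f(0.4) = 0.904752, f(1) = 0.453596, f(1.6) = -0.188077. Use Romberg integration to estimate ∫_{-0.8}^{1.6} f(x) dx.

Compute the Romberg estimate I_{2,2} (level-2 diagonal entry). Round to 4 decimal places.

1.5932

I_{0,0} (trapezoid, 1 panel, h=2.4000): 0.538889
I_{1,0} (trapezoid, 2 panels, h=1.2000): 1.355147
I_{2,0} (trapezoid, 4 panels, h=0.6000): 1.535269
I_{1,1} = 1.355147 + (1.355147 − 0.538889)/3 = 1.627233
I_{2,1} = 1.535269 + (1.535269 − 1.355147)/3 = 1.595310
I_{2,2} = 1.595310 + (1.595310 − 1.627233)/15 = 1.593182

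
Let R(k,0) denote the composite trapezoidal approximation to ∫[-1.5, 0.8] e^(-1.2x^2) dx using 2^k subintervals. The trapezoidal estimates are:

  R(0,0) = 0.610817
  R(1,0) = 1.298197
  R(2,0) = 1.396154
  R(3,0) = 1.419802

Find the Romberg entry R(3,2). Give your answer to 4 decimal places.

1.4276

Richardson extrapolation on the trapezoidal column (denominator 4−1=3):
R(2,1) = (4·1.396154 − 1.298197) / 3 = 1.428806
R(3,1) = (4·1.419802 − 1.396154) / 3 = 1.427685
R(3,2) = 1.427685 + (1.427685 − 1.428806)/15 = 1.427610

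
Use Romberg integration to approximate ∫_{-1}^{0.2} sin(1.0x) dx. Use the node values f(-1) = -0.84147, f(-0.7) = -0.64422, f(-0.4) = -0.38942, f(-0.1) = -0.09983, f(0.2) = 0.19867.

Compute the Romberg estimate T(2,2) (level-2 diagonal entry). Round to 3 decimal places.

-0.440

T(0,0) (trapezoid, 1 panel, h=1.2000): -0.38568
T(1,0) (trapezoid, 2 panels, h=0.6000): -0.42649
T(2,0) (trapezoid, 4 panels, h=0.3000): -0.43646
T(1,1) = -0.42649 + (-0.42649 − (-0.38568))/3 = -0.44009
T(2,1) = -0.43646 + (-0.43646 − (-0.42649))/3 = -0.43978
T(2,2) = -0.43978 + (-0.43978 − (-0.44009))/15 = -0.43976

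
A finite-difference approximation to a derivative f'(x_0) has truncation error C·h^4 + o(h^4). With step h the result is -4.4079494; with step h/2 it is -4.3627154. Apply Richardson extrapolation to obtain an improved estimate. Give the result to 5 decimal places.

Extrapolated value = (16·A(h/2) − A(h)) / (16 − 1)
= (16·(-4.3627154) − (-4.4079494)) / 15
= -65.3954970 / 15 = -4.3596998

-4.35970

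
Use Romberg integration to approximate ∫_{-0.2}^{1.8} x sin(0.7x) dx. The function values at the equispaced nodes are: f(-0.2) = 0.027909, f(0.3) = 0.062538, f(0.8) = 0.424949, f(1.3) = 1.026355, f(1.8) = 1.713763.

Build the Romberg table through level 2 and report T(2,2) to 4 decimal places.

1.1586

T(0,0) (trapezoid, 1 panel, h=2.0000): 1.741672
T(1,0) (trapezoid, 2 panels, h=1.0000): 1.295785
T(2,0) (trapezoid, 4 panels, h=0.5000): 1.192339
T(1,1) = 1.295785 + (1.295785 − 1.741672)/3 = 1.147156
T(2,1) = 1.192339 + (1.192339 − 1.295785)/3 = 1.157857
T(2,2) = 1.157857 + (1.157857 − 1.147156)/15 = 1.158570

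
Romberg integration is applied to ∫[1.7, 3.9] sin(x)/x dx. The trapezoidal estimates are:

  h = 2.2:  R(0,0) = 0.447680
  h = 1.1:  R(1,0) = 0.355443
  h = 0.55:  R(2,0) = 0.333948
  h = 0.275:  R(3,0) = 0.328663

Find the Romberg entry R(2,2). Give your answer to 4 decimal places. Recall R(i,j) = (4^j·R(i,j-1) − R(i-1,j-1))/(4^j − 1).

0.3269

Richardson extrapolation on the trapezoidal column (denominator 4−1=3):
R(1,1) = 0.355443 + (0.355443 − 0.447680)/3 = 0.324697
R(2,1) = (4·0.333948 − 0.355443) / 3 = 0.326783
R(2,2) = 0.326783 + (0.326783 − 0.324697)/15 = 0.326922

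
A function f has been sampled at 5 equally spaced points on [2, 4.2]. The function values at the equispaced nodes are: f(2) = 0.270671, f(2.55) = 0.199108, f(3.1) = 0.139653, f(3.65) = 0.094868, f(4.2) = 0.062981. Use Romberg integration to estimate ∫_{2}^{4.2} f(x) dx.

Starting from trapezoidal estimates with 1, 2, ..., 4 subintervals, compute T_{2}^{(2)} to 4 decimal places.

T_{0}^{(0)} (trapezoid, 1 panel, h=2.2000): 0.367017
T_{1}^{(0)} (trapezoid, 2 panels, h=1.1000): 0.337127
T_{2}^{(0)} (trapezoid, 4 panels, h=0.5500): 0.330250
T_{1}^{(1)} = 0.337127 + (0.337127 − 0.367017)/3 = 0.327164
T_{2}^{(1)} = 0.330250 + (0.330250 − 0.337127)/3 = 0.327958
T_{2}^{(2)} = 0.327958 + (0.327958 − 0.327164)/15 = 0.328011

0.3280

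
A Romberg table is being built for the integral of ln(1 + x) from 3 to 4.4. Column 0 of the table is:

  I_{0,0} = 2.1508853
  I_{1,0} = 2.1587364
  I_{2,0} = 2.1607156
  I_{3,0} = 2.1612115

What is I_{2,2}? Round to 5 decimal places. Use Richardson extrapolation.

2.16138

Richardson extrapolation on the trapezoidal column (denominator 4−1=3):
I_{1,1} = (4·2.1587364 − 2.1508853) / 3 = 2.1613534
I_{2,1} = (4·2.1607156 − 2.1587364) / 3 = 2.1613753
I_{2,2} = 2.1613753 + (2.1613753 − 2.1613534)/15 = 2.1613768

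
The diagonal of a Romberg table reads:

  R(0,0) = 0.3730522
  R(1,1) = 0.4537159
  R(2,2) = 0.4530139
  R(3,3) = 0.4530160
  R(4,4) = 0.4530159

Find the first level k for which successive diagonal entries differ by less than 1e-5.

|R(1,1) − R(0,0)| = 0.0806637 ≥ 1e-5
|R(2,2) − R(1,1)| = 0.0007020 ≥ 1e-5
|R(3,3) − R(2,2)| = 0.0000021 < 1e-5

k = 3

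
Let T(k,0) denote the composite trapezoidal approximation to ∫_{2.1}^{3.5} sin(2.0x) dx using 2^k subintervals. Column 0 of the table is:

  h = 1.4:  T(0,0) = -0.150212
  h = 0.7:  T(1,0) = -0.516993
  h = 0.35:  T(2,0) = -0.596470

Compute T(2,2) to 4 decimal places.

Richardson extrapolation on the trapezoidal column (denominator 4−1=3):
T(1,1) = (4·(-0.516993) − (-0.150212)) / 3 = -0.639253
T(2,1) = -0.596470 + (-0.596470 − (-0.516993))/3 = -0.622962
T(2,2) = (16·(-0.622962) − (-0.639253)) / 15 = -0.621876

-0.6219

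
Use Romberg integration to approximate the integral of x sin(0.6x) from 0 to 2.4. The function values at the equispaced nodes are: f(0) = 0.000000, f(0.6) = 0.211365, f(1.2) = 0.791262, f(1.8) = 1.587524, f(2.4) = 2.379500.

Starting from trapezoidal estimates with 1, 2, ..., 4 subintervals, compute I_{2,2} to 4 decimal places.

I_{0,0} (trapezoid, 1 panel, h=2.4000): 2.855400
I_{1,0} (trapezoid, 2 panels, h=1.2000): 2.377214
I_{2,0} (trapezoid, 4 panels, h=0.6000): 2.267941
I_{1,1} = 2.377214 + (2.377214 − 2.855400)/3 = 2.217819
I_{2,1} = 2.267941 + (2.267941 − 2.377214)/3 = 2.231517
I_{2,2} = 2.231517 + (2.231517 − 2.217819)/15 = 2.232430

2.2324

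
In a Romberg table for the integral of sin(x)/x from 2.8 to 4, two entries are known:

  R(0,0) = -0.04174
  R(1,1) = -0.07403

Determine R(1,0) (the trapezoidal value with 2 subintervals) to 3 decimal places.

-0.066

From R(1,1) = (4·R(1,0) − R(0,0))/3, solve for R(1,0):
4·R(1,0) = 3·(-0.07403) + (-0.04174) = -0.26383
R(1,0) = -0.06596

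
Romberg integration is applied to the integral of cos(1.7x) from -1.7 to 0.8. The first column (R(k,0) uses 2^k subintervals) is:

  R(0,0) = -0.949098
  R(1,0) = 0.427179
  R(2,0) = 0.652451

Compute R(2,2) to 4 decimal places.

R(1,1) = 0.427179 + (0.427179 − (-0.949098))/3 = 0.885938
R(2,1) = 0.652451 + (0.652451 − 0.427179)/3 = 0.727542
R(2,2) = (16·0.727542 − 0.885938) / 15 = 0.716982

0.7170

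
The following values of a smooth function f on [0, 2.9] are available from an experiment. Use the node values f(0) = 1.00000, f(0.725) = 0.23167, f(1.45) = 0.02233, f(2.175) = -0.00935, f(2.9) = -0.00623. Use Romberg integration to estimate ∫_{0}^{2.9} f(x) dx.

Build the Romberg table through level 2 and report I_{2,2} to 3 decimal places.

I_{0,0} (trapezoid, 1 panel, h=2.9000): 1.44097
I_{1,0} (trapezoid, 2 panels, h=1.4500): 0.75286
I_{2,0} (trapezoid, 4 panels, h=0.7250): 0.53761
I_{1,1} = 0.75286 + (0.75286 − 1.44097)/3 = 0.52349
I_{2,1} = 0.53761 + (0.53761 − 0.75286)/3 = 0.46586
I_{2,2} = 0.46586 + (0.46586 − 0.52349)/15 = 0.46202

0.462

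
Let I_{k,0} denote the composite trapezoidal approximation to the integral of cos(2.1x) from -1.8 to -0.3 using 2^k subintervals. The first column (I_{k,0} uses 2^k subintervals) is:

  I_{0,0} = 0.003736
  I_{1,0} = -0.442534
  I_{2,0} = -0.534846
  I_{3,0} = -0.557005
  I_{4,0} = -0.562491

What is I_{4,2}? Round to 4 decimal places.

Richardson extrapolation on the trapezoidal column (denominator 4−1=3):
I_{3,1} = -0.557005 + (-0.557005 − (-0.534846))/3 = -0.564391
I_{4,1} = -0.562491 + (-0.562491 − (-0.557005))/3 = -0.564320
I_{4,2} = -0.564320 + (-0.564320 − (-0.564391))/15 = -0.564315

-0.5643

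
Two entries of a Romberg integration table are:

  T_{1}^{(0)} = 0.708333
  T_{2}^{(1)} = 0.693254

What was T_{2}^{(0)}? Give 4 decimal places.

0.6970

From T_{2}^{(1)} = (4·T_{2}^{(0)} − T_{1}^{(0)})/3, solve for T_{2}^{(0)}:
4·T_{2}^{(0)} = 3·0.693254 + 0.708333 = 2.788095
T_{2}^{(0)} = 0.697024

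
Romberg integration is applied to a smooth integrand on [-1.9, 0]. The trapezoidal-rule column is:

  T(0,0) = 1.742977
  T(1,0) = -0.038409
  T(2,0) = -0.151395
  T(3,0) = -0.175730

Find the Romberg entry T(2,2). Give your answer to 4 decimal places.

-0.1595

T(1,1) = -0.038409 + (-0.038409 − 1.742977)/3 = -0.632204
T(2,1) = (4·(-0.151395) − (-0.038409)) / 3 = -0.189057
T(2,2) = -0.189057 + (-0.189057 − (-0.632204))/15 = -0.159514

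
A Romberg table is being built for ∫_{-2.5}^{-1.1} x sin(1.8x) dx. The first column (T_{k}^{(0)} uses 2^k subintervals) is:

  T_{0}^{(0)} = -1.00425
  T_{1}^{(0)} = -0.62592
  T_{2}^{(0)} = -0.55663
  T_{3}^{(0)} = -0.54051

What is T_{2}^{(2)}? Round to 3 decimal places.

-0.536

T_{1}^{(1)} = -0.62592 + (-0.62592 − (-1.00425))/3 = -0.49981
T_{2}^{(1)} = (4·(-0.55663) − (-0.62592)) / 3 = -0.53353
T_{2}^{(2)} = (16·(-0.53353) − (-0.49981)) / 15 = -0.53578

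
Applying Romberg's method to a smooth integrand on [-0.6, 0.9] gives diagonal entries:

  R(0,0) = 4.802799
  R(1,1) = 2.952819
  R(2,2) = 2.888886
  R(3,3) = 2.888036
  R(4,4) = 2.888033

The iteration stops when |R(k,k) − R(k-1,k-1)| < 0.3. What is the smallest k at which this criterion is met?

|R(1,1) − R(0,0)| = 1.849980 ≥ 0.3
|R(2,2) − R(1,1)| = 0.063933 < 0.3

k = 2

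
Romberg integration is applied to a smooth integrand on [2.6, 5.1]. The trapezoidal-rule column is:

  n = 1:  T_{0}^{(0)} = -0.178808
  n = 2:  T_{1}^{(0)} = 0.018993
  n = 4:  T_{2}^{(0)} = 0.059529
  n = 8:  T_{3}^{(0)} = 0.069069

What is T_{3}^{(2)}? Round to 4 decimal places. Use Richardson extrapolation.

T_{2}^{(1)} = 0.059529 + (0.059529 − 0.018993)/3 = 0.073041
T_{3}^{(1)} = (4·0.069069 − 0.059529) / 3 = 0.072249
T_{3}^{(2)} = (16·0.072249 − 0.073041) / 15 = 0.072196

0.0722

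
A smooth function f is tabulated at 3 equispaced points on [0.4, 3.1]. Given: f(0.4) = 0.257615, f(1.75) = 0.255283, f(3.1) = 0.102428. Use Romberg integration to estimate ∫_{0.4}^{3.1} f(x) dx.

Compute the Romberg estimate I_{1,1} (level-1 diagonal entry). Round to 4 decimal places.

I_{0,0} (trapezoid, 1 panel, h=2.7000): 0.486058
I_{1,0} (trapezoid, 2 panels, h=1.3500): 0.587661
I_{1,1} = 0.587661 + (0.587661 − 0.486058)/3 = 0.621529

0.6215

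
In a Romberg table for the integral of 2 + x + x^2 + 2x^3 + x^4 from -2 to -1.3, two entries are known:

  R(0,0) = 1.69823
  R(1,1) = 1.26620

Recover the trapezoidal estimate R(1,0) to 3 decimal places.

From R(1,1) = (4·R(1,0) − R(0,0))/3, solve for R(1,0):
4·R(1,0) = 3·1.26620 + 1.69823 = 5.49683
R(1,0) = 1.37421

1.374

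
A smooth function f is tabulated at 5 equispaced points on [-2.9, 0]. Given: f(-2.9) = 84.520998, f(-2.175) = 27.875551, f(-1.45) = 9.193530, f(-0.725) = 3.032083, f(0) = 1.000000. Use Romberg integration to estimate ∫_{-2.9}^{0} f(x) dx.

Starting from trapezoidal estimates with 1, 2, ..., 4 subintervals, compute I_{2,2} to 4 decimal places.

54.7138

I_{0,0} (trapezoid, 1 panel, h=2.9000): 124.005447
I_{1,0} (trapezoid, 2 panels, h=1.4500): 75.333342
I_{2,0} (trapezoid, 4 panels, h=0.7250): 60.074706
I_{1,1} = 75.333342 + (75.333342 − 124.005447)/3 = 59.109307
I_{2,1} = 60.074706 + (60.074706 − 75.333342)/3 = 54.988494
I_{2,2} = 54.988494 + (54.988494 − 59.109307)/15 = 54.713773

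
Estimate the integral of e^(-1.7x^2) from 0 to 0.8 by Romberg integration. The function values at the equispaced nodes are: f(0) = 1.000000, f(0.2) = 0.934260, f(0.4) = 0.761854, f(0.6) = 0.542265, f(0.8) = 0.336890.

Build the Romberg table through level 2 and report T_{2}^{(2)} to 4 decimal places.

0.5844

T_{0}^{(0)} (trapezoid, 1 panel, h=0.8000): 0.534756
T_{1}^{(0)} (trapezoid, 2 panels, h=0.4000): 0.572120
T_{2}^{(0)} (trapezoid, 4 panels, h=0.2000): 0.581365
T_{1}^{(1)} = 0.572120 + (0.572120 − 0.534756)/3 = 0.584575
T_{2}^{(1)} = 0.581365 + (0.581365 − 0.572120)/3 = 0.584447
T_{2}^{(2)} = 0.584447 + (0.584447 − 0.584575)/15 = 0.584438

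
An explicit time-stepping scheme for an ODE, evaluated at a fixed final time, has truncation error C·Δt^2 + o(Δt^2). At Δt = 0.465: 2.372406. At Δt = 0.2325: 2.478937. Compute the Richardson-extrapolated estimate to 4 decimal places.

2.5144

The leading error scales as Δt^2; refining by a factor of 2 reduces it by 2^2 = 4.
Extrapolated value = (4·A(Δt/2) − A(Δt)) / (4 − 1)
= (4·2.478937 − 2.372406) / 3
= 7.543342 / 3 = 2.514447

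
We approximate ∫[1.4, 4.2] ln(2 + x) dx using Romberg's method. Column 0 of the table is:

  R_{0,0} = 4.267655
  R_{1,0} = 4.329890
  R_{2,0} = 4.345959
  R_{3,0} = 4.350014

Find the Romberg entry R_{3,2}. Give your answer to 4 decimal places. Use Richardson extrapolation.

R_{2,1} = 4.345959 + (4.345959 − 4.329890)/3 = 4.351315
R_{3,1} = (4·4.350014 − 4.345959) / 3 = 4.351366
R_{3,2} = 4.351366 + (4.351366 − 4.351315)/15 = 4.351369

4.3514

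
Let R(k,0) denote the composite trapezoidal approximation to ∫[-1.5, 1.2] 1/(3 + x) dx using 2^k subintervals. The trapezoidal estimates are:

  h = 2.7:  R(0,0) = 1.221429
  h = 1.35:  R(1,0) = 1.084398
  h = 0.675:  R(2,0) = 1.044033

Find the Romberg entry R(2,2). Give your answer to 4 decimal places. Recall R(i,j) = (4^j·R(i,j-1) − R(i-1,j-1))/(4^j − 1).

1.0300

Richardson extrapolation on the trapezoidal column (denominator 4−1=3):
R(1,1) = (4·1.084398 − 1.221429) / 3 = 1.038721
R(2,1) = 1.044033 + (1.044033 − 1.084398)/3 = 1.030578
R(2,2) = (16·1.030578 − 1.038721) / 15 = 1.030035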